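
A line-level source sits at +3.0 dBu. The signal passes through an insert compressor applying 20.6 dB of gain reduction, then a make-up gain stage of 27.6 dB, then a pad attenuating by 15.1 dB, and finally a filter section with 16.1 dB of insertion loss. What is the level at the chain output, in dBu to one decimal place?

-21.2 dBu

Gain stages sum in dB:
+3.0 − 20.6 + 27.6 − 15.1 − 16.1 = -21.2 dBu.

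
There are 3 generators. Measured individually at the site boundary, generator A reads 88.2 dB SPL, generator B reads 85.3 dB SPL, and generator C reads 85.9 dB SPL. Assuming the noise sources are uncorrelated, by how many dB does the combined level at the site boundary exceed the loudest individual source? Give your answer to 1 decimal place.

3.2 dB

Incoherent sources sum as intensities:
L_total = 10·log₁₀(10^(88.2/10) + 10^(85.3/10) + 10^(85.9/10)) = 91.43 dB SPL.
Excess over the loudest (88.2 dB): 91.43 − 88.2 = 3.2 dB.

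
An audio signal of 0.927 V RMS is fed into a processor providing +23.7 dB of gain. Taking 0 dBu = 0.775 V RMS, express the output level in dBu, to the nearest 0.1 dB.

Input level: 20·log₁₀(0.927/0.775) = 1.56 dBu.
Output: 1.56 + 23.7 = +25.3 dBu.

+25.3 dBu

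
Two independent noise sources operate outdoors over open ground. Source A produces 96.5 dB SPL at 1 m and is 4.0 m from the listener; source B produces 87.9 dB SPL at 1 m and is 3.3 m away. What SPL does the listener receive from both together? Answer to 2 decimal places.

85.26 dB SPL

At the listener: L_A = 96.5 − 20·log₁₀(4.0) = 84.459 dB; L_B = 87.9 − 20·log₁₀(3.3) = 77.530 dB.
Combined: 10·log₁₀(10^(84.459/10)+10^(77.530/10)) = 85.26 dB SPL.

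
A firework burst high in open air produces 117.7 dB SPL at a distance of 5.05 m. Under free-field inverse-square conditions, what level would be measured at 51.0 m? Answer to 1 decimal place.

97.6 dB SPL

For a point source in a free field, ΔL = −20·log₁₀(d₂/d₁).
ΔL = −20·log₁₀(51.0/5.05) = -20.09 dB, so L₂ = 117.7 + (-20.09) = 97.6 dB SPL.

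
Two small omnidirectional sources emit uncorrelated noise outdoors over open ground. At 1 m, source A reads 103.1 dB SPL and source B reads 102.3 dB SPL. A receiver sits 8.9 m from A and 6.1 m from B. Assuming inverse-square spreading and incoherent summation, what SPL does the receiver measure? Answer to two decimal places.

88.54 dB SPL

At the listener: L_A = 103.1 − 20·log₁₀(8.9) = 84.112 dB; L_B = 102.3 − 20·log₁₀(6.1) = 86.593 dB.
Combined: 10·log₁₀(10^(84.112/10)+10^(86.593/10)) = 88.54 dB SPL.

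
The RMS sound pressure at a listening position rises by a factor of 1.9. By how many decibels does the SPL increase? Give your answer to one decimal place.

5.6 dB

Sound pressure is an amplitude quantity: ΔL = 20·log₁₀(p₂/p₁).
20·log₁₀(1.9) = 5.6 dB.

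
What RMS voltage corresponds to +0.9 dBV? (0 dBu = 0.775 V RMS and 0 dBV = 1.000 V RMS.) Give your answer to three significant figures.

V = 1.000 V × 10^(+0.9/20).
= 1.000 × 1.109 = 1.11 V.

1.11 V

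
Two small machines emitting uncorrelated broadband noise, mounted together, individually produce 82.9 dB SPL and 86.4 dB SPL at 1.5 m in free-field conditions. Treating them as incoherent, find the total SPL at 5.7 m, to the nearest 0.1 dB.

76.4 dB SPL

Combined at 1.5 m: 10·log₁₀(10^(82.9/10)+10^(86.4/10)) = 88.00 dB SPL.
Then apply −20·log₁₀(5.7/1.5) = -11.60 dB → 76.4 dB SPL.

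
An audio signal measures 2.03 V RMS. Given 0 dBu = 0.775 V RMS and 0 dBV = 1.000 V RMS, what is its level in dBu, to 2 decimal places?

+8.36 dBu

dBu = 20·log₁₀(V / 0.775 V).
20·log₁₀(2.03/0.775) = +8.36 dBu.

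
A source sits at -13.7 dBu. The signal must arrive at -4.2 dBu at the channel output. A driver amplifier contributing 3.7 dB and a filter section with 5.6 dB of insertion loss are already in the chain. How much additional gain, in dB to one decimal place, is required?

The required make-up gain is the shortfall in the dB sum.
G = -4.2 − (-13.7) − 3.7 + 5.6 = 11.4 dB.

11.4 dB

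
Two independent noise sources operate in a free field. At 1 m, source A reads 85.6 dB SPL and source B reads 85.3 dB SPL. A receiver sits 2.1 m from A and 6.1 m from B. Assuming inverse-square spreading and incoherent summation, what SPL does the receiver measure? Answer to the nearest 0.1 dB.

At the listener: L_A = 85.6 − 20·log₁₀(2.1) = 79.16 dB; L_B = 85.3 − 20·log₁₀(6.1) = 69.59 dB.
Combined: 10·log₁₀(10^(79.16/10)+10^(69.59/10)) = 79.6 dB SPL.

79.6 dB SPL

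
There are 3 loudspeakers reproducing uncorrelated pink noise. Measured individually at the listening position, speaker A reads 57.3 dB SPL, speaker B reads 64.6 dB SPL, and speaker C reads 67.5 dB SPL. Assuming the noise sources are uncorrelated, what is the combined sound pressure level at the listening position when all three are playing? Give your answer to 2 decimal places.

Incoherent sources sum as intensities:
L_total = 10·log₁₀(10^(57.3/10) + 10^(64.6/10) + 10^(67.5/10)) = 10·log₁₀(9044000) = 69.56 dB SPL.

69.56 dB SPL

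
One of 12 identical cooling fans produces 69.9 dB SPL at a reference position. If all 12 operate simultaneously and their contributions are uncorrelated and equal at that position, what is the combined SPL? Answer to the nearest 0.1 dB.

80.7 dB SPL

12 equal incoherent sources raise the level by 10·log₁₀(12) = 10.79 dB.
L_total = 69.9 + 10.79 = 80.7 dB SPL.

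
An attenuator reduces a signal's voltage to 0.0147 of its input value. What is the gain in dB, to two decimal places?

Voltage is an amplitude quantity, so gain = 20·log₁₀(V_out/V_in).
20·log₁₀(0.0147) = -36.65 dB.

-36.65 dB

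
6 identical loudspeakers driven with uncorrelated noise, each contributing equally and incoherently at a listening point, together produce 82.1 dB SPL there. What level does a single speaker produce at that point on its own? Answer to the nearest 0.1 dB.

6 equal incoherent sources add 10·log₁₀(6) = 7.78 dB over one source.
L_one = 82.1 − 7.78 = 74.3 dB SPL.

74.3 dB SPL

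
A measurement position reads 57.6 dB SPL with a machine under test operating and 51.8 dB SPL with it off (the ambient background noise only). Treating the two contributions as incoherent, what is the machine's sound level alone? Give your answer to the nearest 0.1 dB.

56.3 dB SPL

Subtract intensities: L_src = 10·log₁₀(10^(L_total/10) − 10^(L_bg/10)).
L_src = 10·log₁₀(10^(57.6/10) − 10^(51.8/10)) = 10·log₁₀(424100) = 56.3 dB SPL.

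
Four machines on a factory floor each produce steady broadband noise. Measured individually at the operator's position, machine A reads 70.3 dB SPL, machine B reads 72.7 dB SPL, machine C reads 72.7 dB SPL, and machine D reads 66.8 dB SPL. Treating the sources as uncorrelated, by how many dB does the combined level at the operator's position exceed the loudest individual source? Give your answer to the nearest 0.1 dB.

4.5 dB

Uncorrelated sources add in intensity (power), not in dB.
L_total = 10·log₁₀(10^(70.3/10) + 10^(72.7/10) + 10^(72.7/10) + 10^(66.8/10)) = 77.22 dB SPL.
Excess over the loudest (72.7 dB): 77.22 − 72.7 = 4.5 dB.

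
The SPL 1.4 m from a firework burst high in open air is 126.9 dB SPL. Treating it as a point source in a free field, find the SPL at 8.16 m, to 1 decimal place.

Free-field point source: level drops by 20·log₁₀ of the distance ratio.
ΔL = −20·log₁₀(8.16/1.4) = -15.31 dB, so L₂ = 126.9 + (-15.31) = 111.6 dB SPL.

111.6 dB SPL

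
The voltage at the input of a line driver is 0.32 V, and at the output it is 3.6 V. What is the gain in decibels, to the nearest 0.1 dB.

21.0 dB

For a voltage ratio, dB = 20·log₁₀(V₂/V₁).
20·log₁₀(3.6/0.32) = 20·log₁₀(11.25) = 21.0 dB.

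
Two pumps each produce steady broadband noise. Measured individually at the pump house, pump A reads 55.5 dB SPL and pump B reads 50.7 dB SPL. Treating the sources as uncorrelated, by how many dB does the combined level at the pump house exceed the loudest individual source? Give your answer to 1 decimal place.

Incoherent sources sum as intensities:
L_total = 10·log₁₀(10^(55.5/10) + 10^(50.7/10)) = 56.74 dB SPL.
Excess over the loudest (55.5 dB): 56.74 − 55.5 = 1.2 dB.

1.2 dB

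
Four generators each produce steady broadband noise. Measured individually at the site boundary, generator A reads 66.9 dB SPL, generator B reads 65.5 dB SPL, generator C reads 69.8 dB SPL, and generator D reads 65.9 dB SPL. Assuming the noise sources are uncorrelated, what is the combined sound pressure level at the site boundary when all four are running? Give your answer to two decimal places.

73.40 dB SPL

Add the sources as powers (linear), then convert back to dB:
L_total = 10·log₁₀(10^(66.9/10) + 10^(65.5/10) + 10^(69.8/10) + 10^(65.9/10)) = 10·log₁₀(21890000) = 73.40 dB SPL.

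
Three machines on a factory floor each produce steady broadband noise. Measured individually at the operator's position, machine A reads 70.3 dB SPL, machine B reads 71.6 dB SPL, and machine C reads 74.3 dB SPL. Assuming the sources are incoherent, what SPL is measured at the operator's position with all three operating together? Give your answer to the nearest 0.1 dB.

Incoherent sources sum as intensities:
L_total = 10·log₁₀(10^(70.3/10) + 10^(71.6/10) + 10^(74.3/10)) = 10·log₁₀(52080000) = 77.2 dB SPL.

77.2 dB SPL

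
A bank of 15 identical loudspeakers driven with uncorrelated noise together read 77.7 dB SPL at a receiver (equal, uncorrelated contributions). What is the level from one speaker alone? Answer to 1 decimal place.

15 equal incoherent sources add 10·log₁₀(15) = 11.76 dB over one source.
L_one = 77.7 − 11.76 = 65.9 dB SPL.

65.9 dB SPL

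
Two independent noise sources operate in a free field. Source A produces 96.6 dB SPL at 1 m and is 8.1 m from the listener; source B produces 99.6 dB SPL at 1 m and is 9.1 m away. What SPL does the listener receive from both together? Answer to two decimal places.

At the listener: L_A = 96.6 − 20·log₁₀(8.1) = 78.430 dB; L_B = 99.6 − 20·log₁₀(9.1) = 80.419 dB.
Combined: 10·log₁₀(10^(78.430/10)+10^(80.419/10)) = 82.55 dB SPL.

82.55 dB SPL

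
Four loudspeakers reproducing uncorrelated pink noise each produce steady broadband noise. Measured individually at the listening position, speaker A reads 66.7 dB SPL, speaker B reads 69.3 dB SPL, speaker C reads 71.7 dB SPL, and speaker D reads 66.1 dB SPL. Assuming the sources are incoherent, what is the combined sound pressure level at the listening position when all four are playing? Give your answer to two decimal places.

75.06 dB SPL

Incoherent sources sum as intensities:
L_total = 10·log₁₀(10^(66.7/10) + 10^(69.3/10) + 10^(71.7/10) + 10^(66.1/10)) = 10·log₁₀(32050000) = 75.06 dB SPL.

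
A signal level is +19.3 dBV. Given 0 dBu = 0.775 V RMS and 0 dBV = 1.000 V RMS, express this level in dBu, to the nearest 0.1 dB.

The offset between the scales is 20·log₁₀(0.775/1.000) = −2.214 dB.
So dBu = +19.3 + 2.214 = +21.5 dBu.

+21.5 dBu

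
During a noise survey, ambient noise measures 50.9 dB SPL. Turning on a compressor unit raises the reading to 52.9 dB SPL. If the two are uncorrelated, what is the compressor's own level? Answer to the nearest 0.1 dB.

48.6 dB SPL

Subtract intensities: L_src = 10·log₁₀(10^(L_total/10) − 10^(L_bg/10)).
L_src = 10·log₁₀(10^(52.9/10) − 10^(50.9/10)) = 10·log₁₀(71960) = 48.6 dB SPL.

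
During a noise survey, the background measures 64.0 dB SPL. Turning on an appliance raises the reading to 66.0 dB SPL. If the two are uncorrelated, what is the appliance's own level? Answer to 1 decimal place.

Subtract intensities: L_src = 10·log₁₀(10^(L_total/10) − 10^(L_bg/10)).
L_src = 10·log₁₀(10^(66.0/10) − 10^(64.0/10)) = 10·log₁₀(1469000) = 61.7 dB SPL.

61.7 dB SPL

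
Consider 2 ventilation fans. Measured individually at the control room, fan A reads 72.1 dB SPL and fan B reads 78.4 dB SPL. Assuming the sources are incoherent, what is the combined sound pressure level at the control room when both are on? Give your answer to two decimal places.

79.31 dB SPL

Uncorrelated sources add in intensity (power), not in dB.
L_total = 10·log₁₀(10^(72.1/10) + 10^(78.4/10)) = 10·log₁₀(85400000) = 79.31 dB SPL.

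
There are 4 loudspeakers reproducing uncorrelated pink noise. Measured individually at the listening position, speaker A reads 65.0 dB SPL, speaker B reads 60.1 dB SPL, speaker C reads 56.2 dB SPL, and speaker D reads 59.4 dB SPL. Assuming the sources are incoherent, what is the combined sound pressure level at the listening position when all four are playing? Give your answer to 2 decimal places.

67.38 dB SPL

Uncorrelated sources add in intensity (power), not in dB.
L_total = 10·log₁₀(10^(65.0/10) + 10^(60.1/10) + 10^(56.2/10) + 10^(59.4/10)) = 10·log₁₀(5473000) = 67.38 dB SPL.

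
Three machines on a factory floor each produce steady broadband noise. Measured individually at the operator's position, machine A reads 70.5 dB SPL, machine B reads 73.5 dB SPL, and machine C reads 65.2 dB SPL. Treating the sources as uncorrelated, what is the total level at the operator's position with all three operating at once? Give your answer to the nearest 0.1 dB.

75.7 dB SPL

Uncorrelated sources add in intensity (power), not in dB.
L_total = 10·log₁₀(10^(70.5/10) + 10^(73.5/10) + 10^(65.2/10)) = 10·log₁₀(36920000) = 75.7 dB SPL.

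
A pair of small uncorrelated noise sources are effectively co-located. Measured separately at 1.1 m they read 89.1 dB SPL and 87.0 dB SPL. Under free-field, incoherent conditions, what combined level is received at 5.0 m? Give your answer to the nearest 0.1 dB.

78.0 dB SPL

Combined at 1.1 m: 10·log₁₀(10^(89.1/10)+10^(87.0/10)) = 91.19 dB SPL.
Then apply −20·log₁₀(5.0/1.1) = -13.15 dB → 78.0 dB SPL.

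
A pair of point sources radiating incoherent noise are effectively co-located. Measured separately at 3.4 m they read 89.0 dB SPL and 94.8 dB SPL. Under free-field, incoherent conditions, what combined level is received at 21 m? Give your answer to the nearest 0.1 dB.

Combined at 3.4 m: 10·log₁₀(10^(89.0/10)+10^(94.8/10)) = 95.81 dB SPL.
Then apply −20·log₁₀(21/3.4) = -15.81 dB → 80.0 dB SPL.

80.0 dB SPL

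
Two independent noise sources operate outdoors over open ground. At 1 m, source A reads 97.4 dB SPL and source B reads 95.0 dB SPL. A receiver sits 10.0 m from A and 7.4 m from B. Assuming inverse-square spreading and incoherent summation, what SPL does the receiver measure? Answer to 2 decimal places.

At the listener: L_A = 97.4 − 20·log₁₀(10.0) = 77.400 dB; L_B = 95.0 − 20·log₁₀(7.4) = 77.615 dB.
Combined: 10·log₁₀(10^(77.400/10)+10^(77.615/10)) = 80.52 dB SPL.

80.52 dB SPL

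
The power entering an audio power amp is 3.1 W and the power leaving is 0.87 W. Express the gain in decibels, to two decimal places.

-5.52 dB

Power is a power quantity, so gain = 10·log₁₀(P_out/P_in).
10·log₁₀(0.87/3.1) = 10·log₁₀(0.2806) = -5.52 dB.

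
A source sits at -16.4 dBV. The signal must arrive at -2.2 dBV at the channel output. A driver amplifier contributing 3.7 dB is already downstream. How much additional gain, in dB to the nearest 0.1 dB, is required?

The required make-up gain is the shortfall in the dB sum.
G = -2.2 − (-16.4) − 3.7 = 10.5 dB.

10.5 dB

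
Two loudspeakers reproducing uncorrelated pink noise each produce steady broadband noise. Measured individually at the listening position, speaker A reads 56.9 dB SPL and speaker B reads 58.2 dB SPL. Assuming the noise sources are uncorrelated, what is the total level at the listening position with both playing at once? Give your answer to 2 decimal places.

60.61 dB SPL

Incoherent sources sum as intensities:
L_total = 10·log₁₀(10^(56.9/10) + 10^(58.2/10)) = 10·log₁₀(1150000) = 60.61 dB SPL.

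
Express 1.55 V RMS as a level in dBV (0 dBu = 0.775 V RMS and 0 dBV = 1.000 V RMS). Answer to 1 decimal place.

dBV = 20·log₁₀(V / 1.000 V).
20·log₁₀(1.55/1.000) = +3.8 dBV.

+3.8 dBV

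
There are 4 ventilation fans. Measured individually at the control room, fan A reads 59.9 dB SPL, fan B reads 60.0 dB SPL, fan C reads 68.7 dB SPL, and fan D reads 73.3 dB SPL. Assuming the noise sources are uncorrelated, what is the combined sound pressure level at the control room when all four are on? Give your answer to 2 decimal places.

74.88 dB SPL

Uncorrelated sources add in intensity (power), not in dB.
L_total = 10·log₁₀(10^(59.9/10) + 10^(60.0/10) + 10^(68.7/10) + 10^(73.3/10)) = 10·log₁₀(30770000) = 74.88 dB SPL.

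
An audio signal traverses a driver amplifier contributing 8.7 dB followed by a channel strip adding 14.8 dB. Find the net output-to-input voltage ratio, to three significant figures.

Net gain = 8.7 + 14.8 = 23.5 dB.
Voltage ratio = 10^(23.5/20) = 15.0.

15.0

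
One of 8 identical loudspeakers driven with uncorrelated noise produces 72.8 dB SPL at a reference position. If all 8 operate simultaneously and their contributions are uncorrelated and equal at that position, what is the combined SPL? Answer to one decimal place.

81.8 dB SPL

8 equal incoherent sources raise the level by 10·log₁₀(8) = 9.03 dB.
L_total = 72.8 + 9.03 = 81.8 dB SPL.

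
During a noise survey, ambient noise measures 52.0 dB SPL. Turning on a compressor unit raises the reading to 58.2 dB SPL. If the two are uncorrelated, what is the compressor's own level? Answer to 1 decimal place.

Background correction is a power subtraction:
L_src = 10·log₁₀(10^(58.2/10) − 10^(52.0/10)) = 10·log₁₀(502200) = 57.0 dB SPL.

57.0 dB SPL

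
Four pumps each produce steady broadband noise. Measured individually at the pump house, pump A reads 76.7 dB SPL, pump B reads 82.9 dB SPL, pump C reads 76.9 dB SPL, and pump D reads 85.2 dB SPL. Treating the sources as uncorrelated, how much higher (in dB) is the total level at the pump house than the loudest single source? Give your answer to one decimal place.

Add the sources as powers (linear), then convert back to dB:
L_total = 10·log₁₀(10^(76.7/10) + 10^(82.9/10) + 10^(76.9/10) + 10^(85.2/10)) = 87.94 dB SPL.
Excess over the loudest (85.2 dB): 87.94 − 85.2 = 2.7 dB.

2.7 dB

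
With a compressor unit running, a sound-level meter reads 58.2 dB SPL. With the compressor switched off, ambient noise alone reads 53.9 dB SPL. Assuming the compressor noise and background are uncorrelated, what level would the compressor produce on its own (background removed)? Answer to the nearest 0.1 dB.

56.2 dB SPL

Background correction is a power subtraction:
L_src = 10·log₁₀(10^(58.2/10) − 10^(53.9/10)) = 10·log₁₀(415200) = 56.2 dB SPL.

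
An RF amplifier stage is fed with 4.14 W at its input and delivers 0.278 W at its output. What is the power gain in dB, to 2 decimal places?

Power ratio → dB uses the 10·log₁₀ form:
10·log₁₀(0.278/4.14) = 10·log₁₀(0.06715) = -11.73 dB.

-11.73 dB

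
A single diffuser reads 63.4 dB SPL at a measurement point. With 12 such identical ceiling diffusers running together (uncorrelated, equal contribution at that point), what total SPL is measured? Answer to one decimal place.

12 equal incoherent sources raise the level by 10·log₁₀(12) = 10.79 dB.
L_total = 63.4 + 10.79 = 74.2 dB SPL.

74.2 dB SPL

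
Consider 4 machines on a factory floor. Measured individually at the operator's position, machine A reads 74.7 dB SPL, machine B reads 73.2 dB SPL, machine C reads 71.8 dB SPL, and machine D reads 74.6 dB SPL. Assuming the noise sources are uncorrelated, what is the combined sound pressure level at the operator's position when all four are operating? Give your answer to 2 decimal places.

79.75 dB SPL

Incoherent sources sum as intensities:
L_total = 10·log₁₀(10^(74.7/10) + 10^(73.2/10) + 10^(71.8/10) + 10^(74.6/10)) = 10·log₁₀(94380000) = 79.75 dB SPL.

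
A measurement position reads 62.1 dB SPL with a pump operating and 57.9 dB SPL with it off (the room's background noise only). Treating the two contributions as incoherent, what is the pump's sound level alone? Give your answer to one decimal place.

60.0 dB SPL

Subtract intensities: L_src = 10·log₁₀(10^(L_total/10) − 10^(L_bg/10)).
L_src = 10·log₁₀(10^(62.1/10) − 10^(57.9/10)) = 10·log₁₀(1005000) = 60.0 dB SPL.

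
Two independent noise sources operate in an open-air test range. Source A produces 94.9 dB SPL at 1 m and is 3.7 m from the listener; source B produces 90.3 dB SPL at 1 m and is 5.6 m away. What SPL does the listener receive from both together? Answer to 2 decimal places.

At the listener: L_A = 94.9 − 20·log₁₀(3.7) = 83.536 dB; L_B = 90.3 − 20·log₁₀(5.6) = 75.336 dB.
Combined: 10·log₁₀(10^(83.536/10)+10^(75.336/10)) = 84.15 dB SPL.

84.15 dB SPL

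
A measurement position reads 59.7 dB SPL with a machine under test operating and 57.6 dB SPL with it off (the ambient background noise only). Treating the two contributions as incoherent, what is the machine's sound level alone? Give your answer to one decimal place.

Remove the background by subtracting linear intensities:
L_src = 10·log₁₀(10^(59.7/10) − 10^(57.6/10)) = 10·log₁₀(357800) = 55.5 dB SPL.

55.5 dB SPL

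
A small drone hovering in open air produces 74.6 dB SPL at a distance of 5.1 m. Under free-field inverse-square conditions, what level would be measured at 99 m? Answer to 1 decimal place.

For a point source in a free field, ΔL = −20·log₁₀(d₂/d₁).
ΔL = −20·log₁₀(99/5.1) = -25.76 dB, so L₂ = 74.6 + (-25.76) = 48.8 dB SPL.

48.8 dB SPL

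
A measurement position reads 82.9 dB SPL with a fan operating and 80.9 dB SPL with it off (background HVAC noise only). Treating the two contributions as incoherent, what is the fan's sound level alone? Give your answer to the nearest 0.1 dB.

Background correction is a power subtraction:
L_src = 10·log₁₀(10^(82.9/10) − 10^(80.9/10)) = 10·log₁₀(71960000) = 78.6 dB SPL.

78.6 dB SPL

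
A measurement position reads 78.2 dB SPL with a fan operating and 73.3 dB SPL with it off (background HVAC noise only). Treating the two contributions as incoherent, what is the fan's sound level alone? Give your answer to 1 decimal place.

Background correction is a power subtraction:
L_src = 10·log₁₀(10^(78.2/10) − 10^(73.3/10)) = 10·log₁₀(44690000) = 76.5 dB SPL.

76.5 dB SPL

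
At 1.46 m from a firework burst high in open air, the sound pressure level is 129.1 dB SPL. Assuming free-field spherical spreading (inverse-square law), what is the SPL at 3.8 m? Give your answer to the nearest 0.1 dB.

120.8 dB SPL

Free-field point source: level drops by 20·log₁₀ of the distance ratio.
ΔL = −20·log₁₀(3.8/1.46) = -8.31 dB, so L₂ = 129.1 + (-8.31) = 120.8 dB SPL.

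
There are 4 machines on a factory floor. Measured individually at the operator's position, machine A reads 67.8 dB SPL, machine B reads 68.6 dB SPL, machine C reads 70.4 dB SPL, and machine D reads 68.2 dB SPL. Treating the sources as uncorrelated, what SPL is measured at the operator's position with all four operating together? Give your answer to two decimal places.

74.89 dB SPL

Incoherent sources sum as intensities:
L_total = 10·log₁₀(10^(67.8/10) + 10^(68.6/10) + 10^(70.4/10) + 10^(68.2/10)) = 10·log₁₀(30840000) = 74.89 dB SPL.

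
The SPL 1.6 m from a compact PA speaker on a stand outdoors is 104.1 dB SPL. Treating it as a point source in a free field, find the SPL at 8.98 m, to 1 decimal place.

For a point source in a free field, ΔL = −20·log₁₀(d₂/d₁).
ΔL = −20·log₁₀(8.98/1.6) = -14.98 dB, so L₂ = 104.1 + (-14.98) = 89.1 dB SPL.

89.1 dB SPL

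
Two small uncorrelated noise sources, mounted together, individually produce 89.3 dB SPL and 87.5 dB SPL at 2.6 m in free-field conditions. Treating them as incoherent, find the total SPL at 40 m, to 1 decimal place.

67.8 dB SPL

Combined at 2.6 m: 10·log₁₀(10^(89.3/10)+10^(87.5/10)) = 91.50 dB SPL.
Then apply −20·log₁₀(40/2.6) = -23.74 dB → 67.8 dB SPL.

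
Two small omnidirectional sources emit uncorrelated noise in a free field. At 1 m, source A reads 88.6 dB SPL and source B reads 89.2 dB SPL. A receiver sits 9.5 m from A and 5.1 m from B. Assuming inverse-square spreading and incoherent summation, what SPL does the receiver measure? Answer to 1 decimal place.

76.0 dB SPL

At the listener: L_A = 88.6 − 20·log₁₀(9.5) = 69.05 dB; L_B = 89.2 − 20·log₁₀(5.1) = 75.05 dB.
Combined: 10·log₁₀(10^(69.05/10)+10^(75.05/10)) = 76.0 dB SPL.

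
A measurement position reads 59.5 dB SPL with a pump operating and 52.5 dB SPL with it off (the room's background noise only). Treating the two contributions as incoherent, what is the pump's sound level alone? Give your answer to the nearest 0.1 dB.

Subtract intensities: L_src = 10·log₁₀(10^(L_total/10) − 10^(L_bg/10)).
L_src = 10·log₁₀(10^(59.5/10) − 10^(52.5/10)) = 10·log₁₀(713400) = 58.5 dB SPL.

58.5 dB SPL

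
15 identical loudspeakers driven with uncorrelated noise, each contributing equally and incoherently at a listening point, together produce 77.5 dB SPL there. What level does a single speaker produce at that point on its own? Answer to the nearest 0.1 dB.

15 equal incoherent sources add 10·log₁₀(15) = 11.76 dB over one source.
L_one = 77.5 − 11.76 = 65.7 dB SPL.

65.7 dB SPL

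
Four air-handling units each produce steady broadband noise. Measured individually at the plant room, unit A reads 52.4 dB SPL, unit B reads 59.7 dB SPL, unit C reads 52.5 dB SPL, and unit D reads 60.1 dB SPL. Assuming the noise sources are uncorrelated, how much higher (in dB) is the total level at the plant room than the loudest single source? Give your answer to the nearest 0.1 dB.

Add the sources as powers (linear), then convert back to dB:
L_total = 10·log₁₀(10^(52.4/10) + 10^(59.7/10) + 10^(52.5/10) + 10^(60.1/10)) = 63.63 dB SPL.
Excess over the loudest (60.1 dB): 63.63 − 60.1 = 3.5 dB.

3.5 dB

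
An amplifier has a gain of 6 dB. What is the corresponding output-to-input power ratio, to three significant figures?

Power ratio = 10^(dB/10).
10^(6/10) = 10^(0.6000) = 3.98.

3.98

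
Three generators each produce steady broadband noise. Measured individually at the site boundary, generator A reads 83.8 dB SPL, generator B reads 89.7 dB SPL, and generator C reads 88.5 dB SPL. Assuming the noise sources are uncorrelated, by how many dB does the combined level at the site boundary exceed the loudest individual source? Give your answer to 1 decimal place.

3.0 dB

Incoherent sources sum as intensities:
L_total = 10·log₁₀(10^(83.8/10) + 10^(89.7/10) + 10^(88.5/10)) = 92.74 dB SPL.
Excess over the loudest (89.7 dB): 92.74 − 89.7 = 3.0 dB.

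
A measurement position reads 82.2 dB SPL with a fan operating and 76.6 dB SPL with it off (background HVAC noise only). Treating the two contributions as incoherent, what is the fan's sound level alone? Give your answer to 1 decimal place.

80.8 dB SPL

Background correction is a power subtraction:
L_src = 10·log₁₀(10^(82.2/10) − 10^(76.6/10)) = 10·log₁₀(120200000) = 80.8 dB SPL.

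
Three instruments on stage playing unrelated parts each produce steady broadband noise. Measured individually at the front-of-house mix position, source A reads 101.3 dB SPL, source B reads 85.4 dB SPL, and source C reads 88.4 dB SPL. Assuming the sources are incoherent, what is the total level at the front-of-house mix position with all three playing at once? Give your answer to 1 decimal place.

Incoherent sources sum as intensities:
L_total = 10·log₁₀(10^(101.3/10) + 10^(85.4/10) + 10^(88.4/10)) = 10·log₁₀(14528000000) = 101.6 dB SPL.

101.6 dB SPL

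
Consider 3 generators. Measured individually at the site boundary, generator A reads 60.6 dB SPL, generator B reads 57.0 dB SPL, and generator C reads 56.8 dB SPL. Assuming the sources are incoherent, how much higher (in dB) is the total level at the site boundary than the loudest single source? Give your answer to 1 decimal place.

Incoherent sources sum as intensities:
L_total = 10·log₁₀(10^(60.6/10) + 10^(57.0/10) + 10^(56.8/10)) = 63.28 dB SPL.
Excess over the loudest (60.6 dB): 63.28 − 60.6 = 2.7 dB.

2.7 dB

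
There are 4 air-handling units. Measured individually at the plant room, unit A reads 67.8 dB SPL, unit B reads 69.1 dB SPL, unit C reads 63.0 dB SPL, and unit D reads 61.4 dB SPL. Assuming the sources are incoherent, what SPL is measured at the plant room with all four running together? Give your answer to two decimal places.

72.44 dB SPL

Uncorrelated sources add in intensity (power), not in dB.
L_total = 10·log₁₀(10^(67.8/10) + 10^(69.1/10) + 10^(63.0/10) + 10^(61.4/10)) = 10·log₁₀(17530000) = 72.44 dB SPL.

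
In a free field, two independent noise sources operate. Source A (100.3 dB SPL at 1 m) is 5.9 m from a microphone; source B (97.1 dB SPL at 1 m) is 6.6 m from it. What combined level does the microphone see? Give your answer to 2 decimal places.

86.29 dB SPL

At the listener: L_A = 100.3 − 20·log₁₀(5.9) = 84.883 dB; L_B = 97.1 − 20·log₁₀(6.6) = 80.709 dB.
Combined: 10·log₁₀(10^(84.883/10)+10^(80.709/10)) = 86.29 dB SPL.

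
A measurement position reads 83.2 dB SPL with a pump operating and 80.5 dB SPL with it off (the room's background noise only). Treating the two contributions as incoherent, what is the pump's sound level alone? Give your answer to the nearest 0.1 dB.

Remove the background by subtracting linear intensities:
L_src = 10·log₁₀(10^(83.2/10) − 10^(80.5/10)) = 10·log₁₀(96730000) = 79.9 dB SPL.

79.9 dB SPL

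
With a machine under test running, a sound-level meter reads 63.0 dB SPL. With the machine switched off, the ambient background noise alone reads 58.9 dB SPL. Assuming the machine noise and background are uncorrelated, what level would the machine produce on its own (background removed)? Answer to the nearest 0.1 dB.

Subtract intensities: L_src = 10·log₁₀(10^(L_total/10) − 10^(L_bg/10)).
L_src = 10·log₁₀(10^(63.0/10) − 10^(58.9/10)) = 10·log₁₀(1219000) = 60.9 dB SPL.

60.9 dB SPL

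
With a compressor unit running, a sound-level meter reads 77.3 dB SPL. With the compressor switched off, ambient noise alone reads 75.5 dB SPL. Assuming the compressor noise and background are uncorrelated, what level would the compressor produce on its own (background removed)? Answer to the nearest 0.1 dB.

72.6 dB SPL

Subtract intensities: L_src = 10·log₁₀(10^(L_total/10) − 10^(L_bg/10)).
L_src = 10·log₁₀(10^(77.3/10) − 10^(75.5/10)) = 10·log₁₀(18220000) = 72.6 dB SPL.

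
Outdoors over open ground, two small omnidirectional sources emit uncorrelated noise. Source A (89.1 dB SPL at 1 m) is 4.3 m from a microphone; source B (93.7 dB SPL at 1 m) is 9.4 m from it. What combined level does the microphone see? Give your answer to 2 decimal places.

78.48 dB SPL

At the listener: L_A = 89.1 − 20·log₁₀(4.3) = 76.431 dB; L_B = 93.7 − 20·log₁₀(9.4) = 74.237 dB.
Combined: 10·log₁₀(10^(76.431/10)+10^(74.237/10)) = 78.48 dB SPL.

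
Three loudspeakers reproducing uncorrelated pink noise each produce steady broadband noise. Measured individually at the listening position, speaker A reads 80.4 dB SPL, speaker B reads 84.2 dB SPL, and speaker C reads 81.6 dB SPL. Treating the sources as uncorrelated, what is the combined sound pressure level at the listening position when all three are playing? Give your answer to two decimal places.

Uncorrelated sources add in intensity (power), not in dB.
L_total = 10·log₁₀(10^(80.4/10) + 10^(84.2/10) + 10^(81.6/10)) = 10·log₁₀(517200000) = 87.14 dB SPL.

87.14 dB SPL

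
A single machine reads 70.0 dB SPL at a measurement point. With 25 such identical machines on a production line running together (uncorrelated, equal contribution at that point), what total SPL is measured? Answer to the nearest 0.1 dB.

84.0 dB SPL

25 equal incoherent sources raise the level by 10·log₁₀(25) = 13.98 dB.
L_total = 70.0 + 13.98 = 84.0 dB SPL.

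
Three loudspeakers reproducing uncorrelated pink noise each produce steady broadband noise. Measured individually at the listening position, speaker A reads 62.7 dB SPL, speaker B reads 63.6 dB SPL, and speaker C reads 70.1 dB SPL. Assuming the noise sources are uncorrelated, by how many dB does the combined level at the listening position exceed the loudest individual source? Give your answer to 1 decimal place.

Incoherent sources sum as intensities:
L_total = 10·log₁₀(10^(62.7/10) + 10^(63.6/10) + 10^(70.1/10)) = 71.58 dB SPL.
Excess over the loudest (70.1 dB): 71.58 − 70.1 = 1.5 dB.

1.5 dB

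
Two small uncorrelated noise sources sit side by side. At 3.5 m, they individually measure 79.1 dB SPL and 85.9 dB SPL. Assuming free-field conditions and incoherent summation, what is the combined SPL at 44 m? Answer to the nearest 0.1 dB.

Combined at 3.5 m: 10·log₁₀(10^(79.1/10)+10^(85.9/10)) = 86.72 dB SPL.
Then apply −20·log₁₀(44/3.5) = -21.99 dB → 64.7 dB SPL.

64.7 dB SPL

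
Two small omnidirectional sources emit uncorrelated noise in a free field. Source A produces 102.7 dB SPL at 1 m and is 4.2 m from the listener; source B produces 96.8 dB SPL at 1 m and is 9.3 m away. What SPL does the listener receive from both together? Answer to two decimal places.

90.46 dB SPL

At the listener: L_A = 102.7 − 20·log₁₀(4.2) = 90.235 dB; L_B = 96.8 − 20·log₁₀(9.3) = 77.430 dB.
Combined: 10·log₁₀(10^(90.235/10)+10^(77.430/10)) = 90.46 dB SPL.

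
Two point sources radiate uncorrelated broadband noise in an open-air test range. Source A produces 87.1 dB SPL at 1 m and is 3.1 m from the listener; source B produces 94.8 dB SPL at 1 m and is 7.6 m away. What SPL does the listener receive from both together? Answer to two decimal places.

At the listener: L_A = 87.1 − 20·log₁₀(3.1) = 77.273 dB; L_B = 94.8 − 20·log₁₀(7.6) = 77.184 dB.
Combined: 10·log₁₀(10^(77.273/10)+10^(77.184/10)) = 80.24 dB SPL.

80.24 dB SPL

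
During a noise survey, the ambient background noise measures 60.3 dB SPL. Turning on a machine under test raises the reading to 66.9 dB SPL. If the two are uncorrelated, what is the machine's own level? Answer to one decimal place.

Remove the background by subtracting linear intensities:
L_src = 10·log₁₀(10^(66.9/10) − 10^(60.3/10)) = 10·log₁₀(3826000) = 65.8 dB SPL.

65.8 dB SPL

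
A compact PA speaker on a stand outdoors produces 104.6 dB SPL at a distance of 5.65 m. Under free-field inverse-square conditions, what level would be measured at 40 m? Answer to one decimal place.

For a point source in a free field, ΔL = −20·log₁₀(d₂/d₁).
ΔL = −20·log₁₀(40/5.65) = -17.00 dB, so L₂ = 104.6 + (-17.00) = 87.6 dB SPL.

87.6 dB SPL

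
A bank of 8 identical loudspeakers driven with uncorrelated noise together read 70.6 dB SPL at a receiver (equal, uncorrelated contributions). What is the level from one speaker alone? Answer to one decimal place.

61.6 dB SPL

8 equal incoherent sources add 10·log₁₀(8) = 9.03 dB over one source.
L_one = 70.6 − 9.03 = 61.6 dB SPL.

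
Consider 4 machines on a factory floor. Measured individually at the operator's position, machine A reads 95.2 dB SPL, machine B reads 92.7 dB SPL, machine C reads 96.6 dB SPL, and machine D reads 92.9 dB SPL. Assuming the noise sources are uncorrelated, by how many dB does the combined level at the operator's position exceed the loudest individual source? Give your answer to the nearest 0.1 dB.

4.1 dB

Uncorrelated sources add in intensity (power), not in dB.
L_total = 10·log₁₀(10^(95.2/10) + 10^(92.7/10) + 10^(96.6/10) + 10^(92.9/10)) = 100.68 dB SPL.
Excess over the loudest (96.6 dB): 100.68 − 96.6 = 4.1 dB.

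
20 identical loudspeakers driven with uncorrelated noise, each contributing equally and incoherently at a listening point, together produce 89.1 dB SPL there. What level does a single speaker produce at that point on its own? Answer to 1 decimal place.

76.1 dB SPL

20 equal incoherent sources add 10·log₁₀(20) = 13.01 dB over one source.
L_one = 89.1 − 13.01 = 76.1 dB SPL.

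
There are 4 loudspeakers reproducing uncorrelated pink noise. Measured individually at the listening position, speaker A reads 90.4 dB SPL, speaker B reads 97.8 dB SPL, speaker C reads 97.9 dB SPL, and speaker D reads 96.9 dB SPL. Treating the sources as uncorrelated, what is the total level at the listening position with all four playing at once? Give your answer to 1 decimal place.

Add the sources as powers (linear), then convert back to dB:
L_total = 10·log₁₀(10^(90.4/10) + 10^(97.8/10) + 10^(97.9/10) + 10^(96.9/10)) = 10·log₁₀(18186000000) = 102.6 dB SPL.

102.6 dB SPL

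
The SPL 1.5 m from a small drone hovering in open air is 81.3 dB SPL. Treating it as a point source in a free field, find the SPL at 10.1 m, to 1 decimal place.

For a point source in a free field, ΔL = −20·log₁₀(d₂/d₁).
ΔL = −20·log₁₀(10.1/1.5) = -16.56 dB, so L₂ = 81.3 + (-16.56) = 64.7 dB SPL.

64.7 dB SPL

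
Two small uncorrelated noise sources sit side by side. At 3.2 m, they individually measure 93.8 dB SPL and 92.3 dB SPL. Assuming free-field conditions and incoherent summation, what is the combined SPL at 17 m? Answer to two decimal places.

Combined at 3.2 m: 10·log₁₀(10^(93.8/10)+10^(92.3/10)) = 96.125 dB SPL.
Then apply −20·log₁₀(17/3.2) = -14.506 dB → 81.62 dB SPL.

81.62 dB SPL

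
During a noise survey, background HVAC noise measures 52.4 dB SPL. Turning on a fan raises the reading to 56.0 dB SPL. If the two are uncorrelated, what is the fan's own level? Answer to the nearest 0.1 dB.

53.5 dB SPL

Subtract intensities: L_src = 10·log₁₀(10^(L_total/10) − 10^(L_bg/10)).
L_src = 10·log₁₀(10^(56.0/10) − 10^(52.4/10)) = 10·log₁₀(224300) = 53.5 dB SPL.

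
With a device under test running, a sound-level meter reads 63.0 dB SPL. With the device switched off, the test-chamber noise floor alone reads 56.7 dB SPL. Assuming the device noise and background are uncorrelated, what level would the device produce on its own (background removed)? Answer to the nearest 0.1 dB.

61.8 dB SPL

Background correction is a power subtraction:
L_src = 10·log₁₀(10^(63.0/10) − 10^(56.7/10)) = 10·log₁₀(1528000) = 61.8 dB SPL.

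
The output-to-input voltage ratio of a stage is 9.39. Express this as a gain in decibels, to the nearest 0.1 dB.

19.5 dB

Voltage ratio → dB uses the 20·log₁₀ form:
20·log₁₀(9.39) = 19.5 dB.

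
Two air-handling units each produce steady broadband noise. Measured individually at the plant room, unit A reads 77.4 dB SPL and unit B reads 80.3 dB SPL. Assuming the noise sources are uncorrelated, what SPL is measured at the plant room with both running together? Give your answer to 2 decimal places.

82.10 dB SPL

Uncorrelated sources add in intensity (power), not in dB.
L_total = 10·log₁₀(10^(77.4/10) + 10^(80.3/10)) = 10·log₁₀(162100000) = 82.10 dB SPL.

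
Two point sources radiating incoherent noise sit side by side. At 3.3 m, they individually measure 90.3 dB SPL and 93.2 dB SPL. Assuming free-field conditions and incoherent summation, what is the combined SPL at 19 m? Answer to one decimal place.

Combined at 3.3 m: 10·log₁₀(10^(90.3/10)+10^(93.2/10)) = 95.00 dB SPL.
Then apply −20·log₁₀(19/3.3) = -15.20 dB → 79.8 dB SPL.

79.8 dB SPL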